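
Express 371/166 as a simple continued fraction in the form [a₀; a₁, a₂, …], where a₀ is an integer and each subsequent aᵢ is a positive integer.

Repeatedly divide and take the remainder:
371 ÷ 166 → quotient 2, remainder 39
166 ÷ 39 → quotient 4, remainder 10
39 ÷ 10 → quotient 3, remainder 9
10 ÷ 9 → quotient 1, remainder 1
9 ÷ 1 → quotient 9, remainder 0

[2; 4, 3, 1, 9]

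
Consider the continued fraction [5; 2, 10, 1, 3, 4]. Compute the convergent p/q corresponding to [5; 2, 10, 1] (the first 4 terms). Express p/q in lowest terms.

126/23

a_0 = 5: 5/1
a_1 = 2: 11/2
a_2 = 10: 115/21
a_3 = 1: 126/23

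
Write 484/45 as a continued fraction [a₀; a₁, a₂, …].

[10; 1, 3, 11]

Run the Euclidean algorithm, recording each quotient:
⌊484/45⌋ = 10, remainder 34
⌊45/34⌋ = 1, remainder 11
⌊34/11⌋ = 3, remainder 1
⌊11/1⌋ = 11, remainder 0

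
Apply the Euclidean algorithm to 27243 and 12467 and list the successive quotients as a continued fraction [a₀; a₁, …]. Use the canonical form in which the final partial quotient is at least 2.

[2; 5, 2, 1, 1, 57, 8]

27243 ÷ 12467 → quotient 2, remainder 2309
12467 ÷ 2309 → quotient 5, remainder 922
2309 ÷ 922 → quotient 2, remainder 465
922 ÷ 465 → quotient 1, remainder 457
465 ÷ 457 → quotient 1, remainder 8
457 ÷ 8 → quotient 57, remainder 1
8 ÷ 1 → quotient 8, remainder 0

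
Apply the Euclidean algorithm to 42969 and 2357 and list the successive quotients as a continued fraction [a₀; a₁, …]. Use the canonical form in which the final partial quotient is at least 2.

[18; 4, 2, 1, 14, 2, 2, 2]

42969 = 18·2357 + 543, so a_0 = 18
2357 = 4·543 + 185, so a_1 = 4
543 = 2·185 + 173, so a_2 = 2
185 = 1·173 + 12, so a_3 = 1
173 = 14·12 + 5, so a_4 = 14
12 = 2·5 + 2, so a_5 = 2
5 = 2·2 + 1, so a_6 = 2
2 = 2·1 + 0, so a_7 = 2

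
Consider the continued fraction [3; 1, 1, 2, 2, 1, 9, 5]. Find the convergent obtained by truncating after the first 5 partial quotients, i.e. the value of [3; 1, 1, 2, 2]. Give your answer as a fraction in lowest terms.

Start with 2.
2 + 1/(2/1) = 2 + 1/2 = 5/2
1 + 1/(5/2) = 1 + 2/5 = 7/5
1 + 1/(7/5) = 1 + 5/7 = 12/7
3 + 1/(12/7) = 3 + 7/12 = 43/12

43/12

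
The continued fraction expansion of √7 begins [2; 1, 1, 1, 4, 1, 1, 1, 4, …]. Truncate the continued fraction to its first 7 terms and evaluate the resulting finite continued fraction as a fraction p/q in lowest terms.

a_0 = 2: 2/1
a_1 = 1: 3/1
a_2 = 1: 5/2
a_3 = 1: 8/3
a_4 = 4: 37/14
a_5 = 1: 45/17
a_6 = 1: 82/31

82/31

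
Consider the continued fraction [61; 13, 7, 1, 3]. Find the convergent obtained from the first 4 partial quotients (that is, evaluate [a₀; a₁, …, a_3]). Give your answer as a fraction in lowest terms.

Build up convergents one term at a time:
a_0 = 61: 61/1
a_1 = 13: 794/13
a_2 = 7: 5619/92
a_3 = 1: 6413/105

6413/105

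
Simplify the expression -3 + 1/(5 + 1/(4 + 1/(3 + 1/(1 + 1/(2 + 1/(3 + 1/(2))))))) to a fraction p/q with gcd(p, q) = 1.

-5337/1900

a_0 = -3: -3/1
a_1 = 5: -14/5
a_2 = 4: -59/21
a_3 = 3: -191/68
a_4 = 1: -250/89
a_5 = 2: -691/246
a_6 = 3: -2323/827
a_7 = 2: -5337/1900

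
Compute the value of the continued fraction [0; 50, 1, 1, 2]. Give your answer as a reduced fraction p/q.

a_0 = 0: 0/1
a_1 = 50: 1/50
a_2 = 1: 1/51
a_3 = 1: 2/101
a_4 = 2: 5/253

5/253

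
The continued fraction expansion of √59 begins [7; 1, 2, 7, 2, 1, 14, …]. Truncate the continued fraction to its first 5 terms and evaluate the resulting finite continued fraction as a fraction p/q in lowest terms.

361/47

Work from the innermost term outward:
Start with 2.
7 + 1/(2/1) = 7 + 1/2 = 15/2
2 + 1/(15/2) = 2 + 2/15 = 32/15
1 + 1/(32/15) = 1 + 15/32 = 47/32
7 + 1/(47/32) = 7 + 32/47 = 361/47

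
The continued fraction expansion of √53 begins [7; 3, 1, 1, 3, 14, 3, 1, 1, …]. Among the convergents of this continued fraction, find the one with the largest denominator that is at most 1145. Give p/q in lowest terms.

7979/1096

List convergents until the denominator exceeds the bound:
a_0 = 7: 7/1  (≤ bound)
a_1 = 3: 22/3  (≤ bound)
a_2 = 1: 29/4  (≤ bound)
a_3 = 1: 51/7  (≤ bound)
a_4 = 3: 182/25  (≤ bound)
a_5 = 14: 2599/357  (≤ bound)
a_6 = 3: 7979/1096  (≤ bound)
a_7 = 1: 10578/1453  (> 1145, stop)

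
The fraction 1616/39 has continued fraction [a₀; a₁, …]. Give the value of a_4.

2

Repeatedly divide and take the remainder:
1616 = 41·39 + 17, so a_0 = 41
39 = 2·17 + 5, so a_1 = 2
17 = 3·5 + 2, so a_2 = 3
5 = 2·2 + 1, so a_3 = 2
2 = 2·1 + 0, so a_4 = 2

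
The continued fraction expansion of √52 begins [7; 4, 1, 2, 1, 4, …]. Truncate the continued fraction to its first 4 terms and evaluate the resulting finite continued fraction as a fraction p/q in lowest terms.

101/14

a_0 = 7: 7/1
a_1 = 4: 29/4
a_2 = 1: 36/5
a_3 = 2: 101/14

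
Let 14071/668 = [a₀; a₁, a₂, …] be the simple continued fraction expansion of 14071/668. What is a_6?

2

Apply division with remainder until the remainder is 0:
⌊14071/668⌋ = 21, remainder 43
⌊668/43⌋ = 15, remainder 23
⌊43/23⌋ = 1, remainder 20
⌊23/20⌋ = 1, remainder 3
⌊20/3⌋ = 6, remainder 2
⌊3/2⌋ = 1, remainder 1
⌊2/1⌋ = 2, remainder 0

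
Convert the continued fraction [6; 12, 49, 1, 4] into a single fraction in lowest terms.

18207/2993

Start with 4.
1 + 1/(4/1) = 1 + 1/4 = 5/4
49 + 1/(5/4) = 49 + 4/5 = 249/5
12 + 1/(249/5) = 12 + 5/249 = 2993/249
6 + 1/(2993/249) = 6 + 249/2993 = 18207/2993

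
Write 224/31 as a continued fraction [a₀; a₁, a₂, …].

[7; 4, 2, 3]

Repeatedly divide and take the remainder:
224 ÷ 31 → quotient 7, remainder 7
31 ÷ 7 → quotient 4, remainder 3
7 ÷ 3 → quotient 2, remainder 1
3 ÷ 1 → quotient 3, remainder 0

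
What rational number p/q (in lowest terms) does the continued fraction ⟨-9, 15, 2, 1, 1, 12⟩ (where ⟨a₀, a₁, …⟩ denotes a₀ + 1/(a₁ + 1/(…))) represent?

a_0 = -9: -9/1
a_1 = 15: -134/15
a_2 = 2: -277/31
a_3 = 1: -411/46
a_4 = 1: -688/77
a_5 = 12: -8667/970

-8667/970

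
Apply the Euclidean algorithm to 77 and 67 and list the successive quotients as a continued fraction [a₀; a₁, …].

⌊77/67⌋ = 1, remainder 10
⌊67/10⌋ = 6, remainder 7
⌊10/7⌋ = 1, remainder 3
⌊7/3⌋ = 2, remainder 1
⌊3/1⌋ = 3, remainder 0

[1; 6, 1, 2, 3]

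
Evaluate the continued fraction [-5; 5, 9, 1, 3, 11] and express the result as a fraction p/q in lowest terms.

-10761/2240

Start with 11.
3 + 1/(11/1) = 3 + 1/11 = 34/11
1 + 1/(34/11) = 1 + 11/34 = 45/34
9 + 1/(45/34) = 9 + 34/45 = 439/45
5 + 1/(439/45) = 5 + 45/439 = 2240/439
-5 + 1/(2240/439) = -5 + 439/2240 = -10761/2240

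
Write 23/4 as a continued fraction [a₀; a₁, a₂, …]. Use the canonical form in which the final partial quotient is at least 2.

23 = 5·4 + 3, so a_0 = 5
4 = 1·3 + 1, so a_1 = 1
3 = 3·1 + 0, so a_2 = 3

[5; 1, 3]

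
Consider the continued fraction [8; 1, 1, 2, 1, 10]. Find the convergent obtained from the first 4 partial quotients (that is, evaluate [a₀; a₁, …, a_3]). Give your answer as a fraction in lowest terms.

43/5

a_0 = 8: 8/1
a_1 = 1: 9/1
a_2 = 1: 17/2
a_3 = 2: 43/5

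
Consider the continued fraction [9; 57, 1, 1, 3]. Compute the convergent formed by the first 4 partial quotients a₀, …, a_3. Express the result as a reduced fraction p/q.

a_0 = 9: 9/1
a_1 = 57: 514/57
a_2 = 1: 523/58
a_3 = 1: 1037/115

1037/115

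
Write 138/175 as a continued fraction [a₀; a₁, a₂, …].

⌊138/175⌋ = 0, remainder 138
⌊175/138⌋ = 1, remainder 37
⌊138/37⌋ = 3, remainder 27
⌊37/27⌋ = 1, remainder 10
⌊27/10⌋ = 2, remainder 7
⌊10/7⌋ = 1, remainder 3
⌊7/3⌋ = 2, remainder 1
⌊3/1⌋ = 3, remainder 0

[0; 1, 3, 1, 2, 1, 2, 3]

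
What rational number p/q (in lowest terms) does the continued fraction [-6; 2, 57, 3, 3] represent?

-6363/1156

a_0 = -6: -6/1
a_1 = 2: -11/2
a_2 = 57: -633/115
a_3 = 3: -1910/347
a_4 = 3: -6363/1156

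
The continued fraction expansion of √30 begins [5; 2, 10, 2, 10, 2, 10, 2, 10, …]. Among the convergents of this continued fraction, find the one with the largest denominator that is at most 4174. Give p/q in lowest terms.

5291/966

a_0 = 5: 5/1  (≤ bound)
a_1 = 2: 11/2  (≤ bound)
a_2 = 10: 115/21  (≤ bound)
a_3 = 2: 241/44  (≤ bound)
a_4 = 10: 2525/461  (≤ bound)
a_5 = 2: 5291/966  (≤ bound)
a_6 = 10: 55435/10121  (> 4174, stop)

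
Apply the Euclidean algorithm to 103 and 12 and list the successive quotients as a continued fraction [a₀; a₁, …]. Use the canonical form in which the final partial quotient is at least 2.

[8; 1, 1, 2, 2]

⌊103/12⌋ = 8, remainder 7
⌊12/7⌋ = 1, remainder 5
⌊7/5⌋ = 1, remainder 2
⌊5/2⌋ = 2, remainder 1
⌊2/1⌋ = 2, remainder 0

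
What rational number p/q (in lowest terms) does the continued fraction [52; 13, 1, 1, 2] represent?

a_0 = 52: 52/1
a_1 = 13: 677/13
a_2 = 1: 729/14
a_3 = 1: 1406/27
a_4 = 2: 3541/68

3541/68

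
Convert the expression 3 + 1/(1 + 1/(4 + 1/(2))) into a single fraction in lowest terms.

42/11

Collapse the nested fraction from the inside out:
Start with 2.
4 + 1/(2/1) = 4 + 1/2 = 9/2
1 + 1/(9/2) = 1 + 2/9 = 11/9
3 + 1/(11/9) = 3 + 9/11 = 42/11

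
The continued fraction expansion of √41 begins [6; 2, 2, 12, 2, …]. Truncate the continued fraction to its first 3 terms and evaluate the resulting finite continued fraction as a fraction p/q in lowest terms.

Start with 2.
2 + 1/(2/1) = 2 + 1/2 = 5/2
6 + 1/(5/2) = 6 + 2/5 = 32/5

32/5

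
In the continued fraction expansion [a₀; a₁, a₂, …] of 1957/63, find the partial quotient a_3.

3

⌊1957/63⌋ = 31, remainder 4
⌊63/4⌋ = 15, remainder 3
⌊4/3⌋ = 1, remainder 1
⌊3/1⌋ = 3, remainder 0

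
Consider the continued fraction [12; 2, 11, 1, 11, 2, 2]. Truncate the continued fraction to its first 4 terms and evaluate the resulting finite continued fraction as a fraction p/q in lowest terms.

312/25

Work from the innermost term outward:
Start with 1.
11 + 1/(1/1) = 11 + 1/1 = 12/1
2 + 1/(12/1) = 2 + 1/12 = 25/12
12 + 1/(25/12) = 12 + 12/25 = 312/25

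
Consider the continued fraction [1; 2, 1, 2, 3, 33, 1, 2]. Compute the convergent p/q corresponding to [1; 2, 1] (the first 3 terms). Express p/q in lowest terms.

4/3

Collapse the nested fraction from the inside out:
Start with 1.
2 + 1/(1/1) = 2 + 1/1 = 3/1
1 + 1/(3/1) = 1 + 1/3 = 4/3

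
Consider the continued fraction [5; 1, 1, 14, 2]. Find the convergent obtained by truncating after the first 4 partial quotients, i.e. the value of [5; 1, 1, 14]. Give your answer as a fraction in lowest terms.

Start with 14.
1 + 1/(14/1) = 1 + 1/14 = 15/14
1 + 1/(15/14) = 1 + 14/15 = 29/15
5 + 1/(29/15) = 5 + 15/29 = 160/29

160/29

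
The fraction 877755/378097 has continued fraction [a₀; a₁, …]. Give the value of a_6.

Apply division with remainder until the remainder is 0:
⌊877755/378097⌋ = 2, remainder 121561
⌊378097/121561⌋ = 3, remainder 13414
⌊121561/13414⌋ = 9, remainder 835
⌊13414/835⌋ = 16, remainder 54
⌊835/54⌋ = 15, remainder 25
⌊54/25⌋ = 2, remainder 4
⌊25/4⌋ = 6, remainder 1

6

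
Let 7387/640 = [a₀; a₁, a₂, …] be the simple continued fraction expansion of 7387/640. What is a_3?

7387 ÷ 640 → quotient 11, remainder 347
640 ÷ 347 → quotient 1, remainder 293
347 ÷ 293 → quotient 1, remainder 54
293 ÷ 54 → quotient 5, remainder 23

5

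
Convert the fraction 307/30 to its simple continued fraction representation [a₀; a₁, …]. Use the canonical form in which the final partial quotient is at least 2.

[10; 4, 3, 2]

307 ÷ 30 → quotient 10, remainder 7
30 ÷ 7 → quotient 4, remainder 2
7 ÷ 2 → quotient 3, remainder 1
2 ÷ 1 → quotient 2, remainder 0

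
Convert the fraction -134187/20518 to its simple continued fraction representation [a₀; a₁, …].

-134187 = -7·20518 + 9439, so a_0 = -7
20518 = 2·9439 + 1640, so a_1 = 2
9439 = 5·1640 + 1239, so a_2 = 5
1640 = 1·1239 + 401, so a_3 = 1
1239 = 3·401 + 36, so a_4 = 3
401 = 11·36 + 5, so a_5 = 11
36 = 7·5 + 1, so a_6 = 7
5 = 5·1 + 0, so a_7 = 5

[-7; 2, 5, 1, 3, 11, 7, 5]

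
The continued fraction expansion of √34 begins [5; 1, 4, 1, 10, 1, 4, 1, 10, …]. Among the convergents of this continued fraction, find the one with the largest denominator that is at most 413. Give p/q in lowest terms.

2035/349

a_0 = 5: 5/1  (≤ bound)
a_1 = 1: 6/1  (≤ bound)
a_2 = 4: 29/5  (≤ bound)
a_3 = 1: 35/6  (≤ bound)
a_4 = 10: 379/65  (≤ bound)
a_5 = 1: 414/71  (≤ bound)
a_6 = 4: 2035/349  (≤ bound)
a_7 = 1: 2449/420  (> 413, stop)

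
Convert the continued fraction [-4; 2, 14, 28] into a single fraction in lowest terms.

-2863/814

Compute successive convergents:
a_0 = -4: -4/1
a_1 = 2: -7/2
a_2 = 14: -102/29
a_3 = 28: -2863/814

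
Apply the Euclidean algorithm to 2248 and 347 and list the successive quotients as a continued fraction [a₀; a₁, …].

[6; 2, 11, 15]

2248 = 6·347 + 166, so a_0 = 6
347 = 2·166 + 15, so a_1 = 2
166 = 11·15 + 1, so a_2 = 11
15 = 15·1 + 0, so a_3 = 15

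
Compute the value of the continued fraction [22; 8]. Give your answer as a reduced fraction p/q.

177/8

Start with 8.
22 + 1/(8/1) = 22 + 1/8 = 177/8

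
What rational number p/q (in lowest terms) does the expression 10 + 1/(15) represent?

151/15

Start with 15.
10 + 1/(15/1) = 10 + 1/15 = 151/15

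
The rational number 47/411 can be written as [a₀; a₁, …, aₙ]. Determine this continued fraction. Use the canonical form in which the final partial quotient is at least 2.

[0; 8, 1, 2, 1, 11]

47 ÷ 411 → quotient 0, remainder 47
411 ÷ 47 → quotient 8, remainder 35
47 ÷ 35 → quotient 1, remainder 12
35 ÷ 12 → quotient 2, remainder 11
12 ÷ 11 → quotient 1, remainder 1
11 ÷ 1 → quotient 11, remainder 0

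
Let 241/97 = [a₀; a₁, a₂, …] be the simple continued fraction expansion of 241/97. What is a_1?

2

241 ÷ 97 → quotient 2, remainder 47
97 ÷ 47 → quotient 2, remainder 3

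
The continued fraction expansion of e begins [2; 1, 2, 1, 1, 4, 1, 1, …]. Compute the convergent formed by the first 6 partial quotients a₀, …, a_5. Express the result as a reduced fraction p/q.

Use the convergent recurrence hₖ = aₖ·hₖ₋₁ + hₖ₋₂ (and likewise for the denominators kₖ):
a_0 = 2: 2/1
a_1 = 1: 3/1
a_2 = 2: 8/3
a_3 = 1: 11/4
a_4 = 1: 19/7
a_5 = 4: 87/32

87/32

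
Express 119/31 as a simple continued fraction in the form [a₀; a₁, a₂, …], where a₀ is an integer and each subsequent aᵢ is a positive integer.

[3; 1, 5, 5]

Apply division with remainder until the remainder is 0:
119 = 3·31 + 26, so a_0 = 3
31 = 1·26 + 5, so a_1 = 1
26 = 5·5 + 1, so a_2 = 5
5 = 5·1 + 0, so a_3 = 5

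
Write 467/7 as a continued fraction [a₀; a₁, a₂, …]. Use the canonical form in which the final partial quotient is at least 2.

[66; 1, 2, 2]

467 = 66·7 + 5, so a_0 = 66
7 = 1·5 + 2, so a_1 = 1
5 = 2·2 + 1, so a_2 = 2
2 = 2·1 + 0, so a_3 = 2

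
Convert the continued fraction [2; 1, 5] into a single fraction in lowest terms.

17/6

a_0 = 2: 2/1
a_1 = 1: 3/1
a_2 = 5: 17/6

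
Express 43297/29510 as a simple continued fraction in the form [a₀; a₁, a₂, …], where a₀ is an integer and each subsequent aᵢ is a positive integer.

[1; 2, 7, 8, 4, 5, 11]

Run the Euclidean algorithm, recording each quotient:
⌊43297/29510⌋ = 1, remainder 13787
⌊29510/13787⌋ = 2, remainder 1936
⌊13787/1936⌋ = 7, remainder 235
⌊1936/235⌋ = 8, remainder 56
⌊235/56⌋ = 4, remainder 11
⌊56/11⌋ = 5, remainder 1
⌊11/1⌋ = 11, remainder 0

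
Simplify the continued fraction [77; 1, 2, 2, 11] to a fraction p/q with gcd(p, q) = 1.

6217/80

Work from the innermost term outward:
Start with 11.
2 + 1/(11/1) = 2 + 1/11 = 23/11
2 + 1/(23/11) = 2 + 11/23 = 57/23
1 + 1/(57/23) = 1 + 23/57 = 80/57
77 + 1/(80/57) = 77 + 57/80 = 6217/80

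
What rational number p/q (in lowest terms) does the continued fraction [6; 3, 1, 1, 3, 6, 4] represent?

Starting at the tail and folding back:
Start with 4.
6 + 1/(4/1) = 6 + 1/4 = 25/4
3 + 1/(25/4) = 3 + 4/25 = 79/25
1 + 1/(79/25) = 1 + 25/79 = 104/79
1 + 1/(104/79) = 1 + 79/104 = 183/104
3 + 1/(183/104) = 3 + 104/183 = 653/183
6 + 1/(653/183) = 6 + 183/653 = 4101/653

4101/653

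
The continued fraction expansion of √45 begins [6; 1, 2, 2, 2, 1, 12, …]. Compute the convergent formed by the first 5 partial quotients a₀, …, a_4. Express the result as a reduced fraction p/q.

a_0 = 6: 6/1
a_1 = 1: 7/1
a_2 = 2: 20/3
a_3 = 2: 47/7
a_4 = 2: 114/17

114/17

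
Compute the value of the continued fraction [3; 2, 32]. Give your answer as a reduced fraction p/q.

227/65

Use the convergent recurrence hₖ = aₖ·hₖ₋₁ + hₖ₋₂ (and likewise for the denominators kₖ):
a_0 = 3: 3/1
a_1 = 2: 7/2
a_2 = 32: 227/65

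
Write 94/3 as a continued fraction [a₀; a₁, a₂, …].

94 ÷ 3 → quotient 31, remainder 1
3 ÷ 1 → quotient 3, remainder 0

[31; 3]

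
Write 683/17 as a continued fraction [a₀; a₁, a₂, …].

[40; 5, 1, 2]

Repeatedly divide and take the remainder:
683 = 40·17 + 3, so a_0 = 40
17 = 5·3 + 2, so a_1 = 5
3 = 1·2 + 1, so a_2 = 1
2 = 2·1 + 0, so a_3 = 2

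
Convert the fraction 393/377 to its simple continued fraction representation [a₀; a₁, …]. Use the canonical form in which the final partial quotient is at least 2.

⌊393/377⌋ = 1, remainder 16
⌊377/16⌋ = 23, remainder 9
⌊16/9⌋ = 1, remainder 7
⌊9/7⌋ = 1, remainder 2
⌊7/2⌋ = 3, remainder 1
⌊2/1⌋ = 2, remainder 0

[1; 23, 1, 1, 3, 2]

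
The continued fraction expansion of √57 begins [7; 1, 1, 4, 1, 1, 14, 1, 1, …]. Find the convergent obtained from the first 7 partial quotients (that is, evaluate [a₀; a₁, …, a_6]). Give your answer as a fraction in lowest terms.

2197/291

Start with 14.
1 + 1/(14/1) = 1 + 1/14 = 15/14
1 + 1/(15/14) = 1 + 14/15 = 29/15
4 + 1/(29/15) = 4 + 15/29 = 131/29
1 + 1/(131/29) = 1 + 29/131 = 160/131
1 + 1/(160/131) = 1 + 131/160 = 291/160
7 + 1/(291/160) = 7 + 160/291 = 2197/291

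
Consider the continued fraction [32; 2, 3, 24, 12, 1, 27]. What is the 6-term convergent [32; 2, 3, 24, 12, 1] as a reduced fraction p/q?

71896/2217

Start with 1.
12 + 1/(1/1) = 12 + 1/1 = 13/1
24 + 1/(13/1) = 24 + 1/13 = 313/13
3 + 1/(313/13) = 3 + 13/313 = 952/313
2 + 1/(952/313) = 2 + 313/952 = 2217/952
32 + 1/(2217/952) = 32 + 952/2217 = 71896/2217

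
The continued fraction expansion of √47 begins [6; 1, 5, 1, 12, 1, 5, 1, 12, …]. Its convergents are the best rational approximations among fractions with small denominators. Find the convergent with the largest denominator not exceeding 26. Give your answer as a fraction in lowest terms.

a_0 = 6: 6/1  (≤ bound)
a_1 = 1: 7/1  (≤ bound)
a_2 = 5: 41/6  (≤ bound)
a_3 = 1: 48/7  (≤ bound)
a_4 = 12: 617/90  (> 26, stop)

48/7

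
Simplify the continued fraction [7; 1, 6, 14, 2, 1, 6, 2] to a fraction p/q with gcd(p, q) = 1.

Start with 2.
6 + 1/(2/1) = 6 + 1/2 = 13/2
1 + 1/(13/2) = 1 + 2/13 = 15/13
2 + 1/(15/13) = 2 + 13/15 = 43/15
14 + 1/(43/15) = 14 + 15/43 = 617/43
6 + 1/(617/43) = 6 + 43/617 = 3745/617
1 + 1/(3745/617) = 1 + 617/3745 = 4362/3745
7 + 1/(4362/3745) = 7 + 3745/4362 = 34279/4362

34279/4362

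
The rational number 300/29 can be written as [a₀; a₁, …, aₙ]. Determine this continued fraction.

300 ÷ 29 → quotient 10, remainder 10
29 ÷ 10 → quotient 2, remainder 9
10 ÷ 9 → quotient 1, remainder 1
9 ÷ 1 → quotient 9, remainder 0

[10; 2, 1, 9]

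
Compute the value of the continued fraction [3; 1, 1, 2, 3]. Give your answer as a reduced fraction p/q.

a_0 = 3: 3/1
a_1 = 1: 4/1
a_2 = 1: 7/2
a_3 = 2: 18/5
a_4 = 3: 61/17

61/17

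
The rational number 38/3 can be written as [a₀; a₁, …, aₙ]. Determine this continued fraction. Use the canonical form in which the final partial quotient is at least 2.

[12; 1, 2]

38 ÷ 3 → quotient 12, remainder 2
3 ÷ 2 → quotient 1, remainder 1
2 ÷ 1 → quotient 2, remainder 0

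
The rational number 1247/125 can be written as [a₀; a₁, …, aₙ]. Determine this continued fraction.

⌊1247/125⌋ = 9, remainder 122
⌊125/122⌋ = 1, remainder 3
⌊122/3⌋ = 40, remainder 2
⌊3/2⌋ = 1, remainder 1
⌊2/1⌋ = 2, remainder 0

[9; 1, 40, 1, 2]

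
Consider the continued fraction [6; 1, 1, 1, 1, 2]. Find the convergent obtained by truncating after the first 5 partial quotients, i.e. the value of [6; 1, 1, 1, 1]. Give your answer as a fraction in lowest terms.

Start with 1.
1 + 1/(1/1) = 1 + 1/1 = 2/1
1 + 1/(2/1) = 1 + 1/2 = 3/2
1 + 1/(3/2) = 1 + 2/3 = 5/3
6 + 1/(5/3) = 6 + 3/5 = 33/5

33/5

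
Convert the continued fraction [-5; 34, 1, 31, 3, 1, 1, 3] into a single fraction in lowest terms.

Build up convergents one term at a time:
a_0 = -5: -5/1
a_1 = 34: -169/34
a_2 = 1: -174/35
a_3 = 31: -5563/1119
a_4 = 3: -16863/3392
a_5 = 1: -22426/4511
a_6 = 1: -39289/7903
a_7 = 3: -140293/28220

-140293/28220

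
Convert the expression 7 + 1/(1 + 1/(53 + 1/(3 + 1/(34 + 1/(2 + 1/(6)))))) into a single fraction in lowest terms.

588451/73726

Compute successive convergents:
a_0 = 7: 7/1
a_1 = 1: 8/1
a_2 = 53: 431/54
a_3 = 3: 1301/163
a_4 = 34: 44665/5596
a_5 = 2: 90631/11355
a_6 = 6: 588451/73726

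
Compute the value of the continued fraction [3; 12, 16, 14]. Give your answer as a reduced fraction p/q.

8367/2714

a_0 = 3: 3/1
a_1 = 12: 37/12
a_2 = 16: 595/193
a_3 = 14: 8367/2714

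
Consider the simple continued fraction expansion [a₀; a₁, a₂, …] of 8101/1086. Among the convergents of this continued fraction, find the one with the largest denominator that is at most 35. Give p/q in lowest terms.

97/13

List convergents until the denominator exceeds the bound:
a_0 = 7: 7/1  (≤ bound)
a_1 = 2: 15/2  (≤ bound)
a_2 = 5: 82/11  (≤ bound)
a_3 = 1: 97/13  (≤ bound)
a_4 = 2: 276/37  (> 35, stop)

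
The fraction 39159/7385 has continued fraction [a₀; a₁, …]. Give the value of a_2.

Apply division with remainder until the remainder is 0:
⌊39159/7385⌋ = 5, remainder 2234
⌊7385/2234⌋ = 3, remainder 683
⌊2234/683⌋ = 3, remainder 185

3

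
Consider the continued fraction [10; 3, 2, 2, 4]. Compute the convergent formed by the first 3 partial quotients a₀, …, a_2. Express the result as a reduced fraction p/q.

Build up convergents one term at a time:
a_0 = 10: 10/1
a_1 = 3: 31/3
a_2 = 2: 72/7

72/7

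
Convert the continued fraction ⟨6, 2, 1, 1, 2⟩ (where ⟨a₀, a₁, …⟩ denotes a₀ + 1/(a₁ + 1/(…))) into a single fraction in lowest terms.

a_0 = 6: 6/1
a_1 = 2: 13/2
a_2 = 1: 19/3
a_3 = 1: 32/5
a_4 = 2: 83/13

83/13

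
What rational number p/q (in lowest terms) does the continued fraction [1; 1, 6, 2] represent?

Compute successive convergents:
a_0 = 1: 1/1
a_1 = 1: 2/1
a_2 = 6: 13/7
a_3 = 2: 28/15

28/15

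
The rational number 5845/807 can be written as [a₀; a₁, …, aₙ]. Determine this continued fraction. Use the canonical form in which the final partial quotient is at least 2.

⌊5845/807⌋ = 7, remainder 196
⌊807/196⌋ = 4, remainder 23
⌊196/23⌋ = 8, remainder 12
⌊23/12⌋ = 1, remainder 11
⌊12/11⌋ = 1, remainder 1
⌊11/1⌋ = 11, remainder 0

[7; 4, 8, 1, 1, 11]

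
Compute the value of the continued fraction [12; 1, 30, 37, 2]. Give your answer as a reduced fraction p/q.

30176/2327

a_0 = 12: 12/1
a_1 = 1: 13/1
a_2 = 30: 402/31
a_3 = 37: 14887/1148
a_4 = 2: 30176/2327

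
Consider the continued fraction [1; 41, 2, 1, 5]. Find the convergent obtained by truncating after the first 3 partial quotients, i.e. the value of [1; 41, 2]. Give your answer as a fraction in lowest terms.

85/83

Work from the innermost term outward:
Start with 2.
41 + 1/(2/1) = 41 + 1/2 = 83/2
1 + 1/(83/2) = 1 + 2/83 = 85/83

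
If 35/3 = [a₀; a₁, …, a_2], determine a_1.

1

⌊35/3⌋ = 11, remainder 2
⌊3/2⌋ = 1, remainder 1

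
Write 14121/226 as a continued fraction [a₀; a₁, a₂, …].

14121 ÷ 226 → quotient 62, remainder 109
226 ÷ 109 → quotient 2, remainder 8
109 ÷ 8 → quotient 13, remainder 5
8 ÷ 5 → quotient 1, remainder 3
5 ÷ 3 → quotient 1, remainder 2
3 ÷ 2 → quotient 1, remainder 1
2 ÷ 1 → quotient 2, remainder 0

[62; 2, 13, 1, 1, 1, 2]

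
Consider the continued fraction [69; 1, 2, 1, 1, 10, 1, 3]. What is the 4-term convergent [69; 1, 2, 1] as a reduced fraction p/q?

a_0 = 69: 69/1
a_1 = 1: 70/1
a_2 = 2: 209/3
a_3 = 1: 279/4

279/4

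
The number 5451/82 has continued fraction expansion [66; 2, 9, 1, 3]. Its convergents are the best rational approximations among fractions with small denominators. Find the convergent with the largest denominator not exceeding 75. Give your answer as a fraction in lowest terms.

a_0 = 66: 66/1  (≤ bound)
a_1 = 2: 133/2  (≤ bound)
a_2 = 9: 1263/19  (≤ bound)
a_3 = 1: 1396/21  (≤ bound)
a_4 = 3: 5451/82  (> 75, stop)

1396/21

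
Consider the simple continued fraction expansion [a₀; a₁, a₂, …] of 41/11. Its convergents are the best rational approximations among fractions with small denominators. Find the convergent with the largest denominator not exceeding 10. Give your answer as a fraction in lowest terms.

15/4

List convergents until the denominator exceeds the bound:
a_0 = 3: 3/1  (≤ bound)
a_1 = 1: 4/1  (≤ bound)
a_2 = 2: 11/3  (≤ bound)
a_3 = 1: 15/4  (≤ bound)
a_4 = 2: 41/11  (> 10, stop)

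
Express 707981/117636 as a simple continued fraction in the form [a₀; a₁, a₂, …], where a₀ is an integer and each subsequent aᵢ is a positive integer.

[6; 54, 2, 1, 54, 1, 5, 2]

⌊707981/117636⌋ = 6, remainder 2165
⌊117636/2165⌋ = 54, remainder 726
⌊2165/726⌋ = 2, remainder 713
⌊726/713⌋ = 1, remainder 13
⌊713/13⌋ = 54, remainder 11
⌊13/11⌋ = 1, remainder 2
⌊11/2⌋ = 5, remainder 1
⌊2/1⌋ = 2, remainder 0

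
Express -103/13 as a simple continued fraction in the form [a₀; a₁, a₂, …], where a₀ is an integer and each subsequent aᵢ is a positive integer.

[-8; 13]

Apply division with remainder until the remainder is 0:
-103 ÷ 13 → quotient -8, remainder 1
13 ÷ 1 → quotient 13, remainder 0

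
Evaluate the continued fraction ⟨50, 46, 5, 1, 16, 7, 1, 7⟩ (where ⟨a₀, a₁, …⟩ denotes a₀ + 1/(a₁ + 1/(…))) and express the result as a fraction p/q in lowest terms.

14805661/295985

Compute successive convergents:
a_0 = 50: 50/1
a_1 = 46: 2301/46
a_2 = 5: 11555/231
a_3 = 1: 13856/277
a_4 = 16: 233251/4663
a_5 = 7: 1646613/32918
a_6 = 1: 1879864/37581
a_7 = 7: 14805661/295985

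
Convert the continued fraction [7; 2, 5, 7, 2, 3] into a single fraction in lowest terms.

a_0 = 7: 7/1
a_1 = 2: 15/2
a_2 = 5: 82/11
a_3 = 7: 589/79
a_4 = 2: 1260/169
a_5 = 3: 4369/586

4369/586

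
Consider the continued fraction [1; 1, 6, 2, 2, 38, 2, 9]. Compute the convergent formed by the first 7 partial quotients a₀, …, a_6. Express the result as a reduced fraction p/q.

5369/2879

Start with 2.
38 + 1/(2/1) = 38 + 1/2 = 77/2
2 + 1/(77/2) = 2 + 2/77 = 156/77
2 + 1/(156/77) = 2 + 77/156 = 389/156
6 + 1/(389/156) = 6 + 156/389 = 2490/389
1 + 1/(2490/389) = 1 + 389/2490 = 2879/2490
1 + 1/(2879/2490) = 1 + 2490/2879 = 5369/2879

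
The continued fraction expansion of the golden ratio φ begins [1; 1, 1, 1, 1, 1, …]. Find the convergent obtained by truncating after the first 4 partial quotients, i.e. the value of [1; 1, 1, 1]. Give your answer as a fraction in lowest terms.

a_0 = 1: 1/1
a_1 = 1: 2/1
a_2 = 1: 3/2
a_3 = 1: 5/3

5/3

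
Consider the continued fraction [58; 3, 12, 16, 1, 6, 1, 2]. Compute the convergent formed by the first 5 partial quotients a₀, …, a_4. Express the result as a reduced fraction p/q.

36861/632

a_0 = 58: 58/1
a_1 = 3: 175/3
a_2 = 12: 2158/37
a_3 = 16: 34703/595
a_4 = 1: 36861/632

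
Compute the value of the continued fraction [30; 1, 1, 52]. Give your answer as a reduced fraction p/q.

Build up convergents one term at a time:
a_0 = 30: 30/1
a_1 = 1: 31/1
a_2 = 1: 61/2
a_3 = 52: 3203/105

3203/105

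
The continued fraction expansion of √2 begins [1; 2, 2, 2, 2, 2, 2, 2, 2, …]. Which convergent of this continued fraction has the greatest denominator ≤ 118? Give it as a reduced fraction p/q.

a_0 = 1: 1/1  (≤ bound)
a_1 = 2: 3/2  (≤ bound)
a_2 = 2: 7/5  (≤ bound)
a_3 = 2: 17/12  (≤ bound)
a_4 = 2: 41/29  (≤ bound)
a_5 = 2: 99/70  (≤ bound)
a_6 = 2: 239/169  (> 118, stop)

99/70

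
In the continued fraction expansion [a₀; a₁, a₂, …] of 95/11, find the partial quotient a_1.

Repeatedly divide and take the remainder:
⌊95/11⌋ = 8, remainder 7
⌊11/7⌋ = 1, remainder 4

1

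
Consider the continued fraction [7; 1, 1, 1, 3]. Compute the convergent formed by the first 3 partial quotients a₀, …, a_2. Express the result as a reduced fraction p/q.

Use the convergent recurrence hₖ = aₖ·hₖ₋₁ + hₖ₋₂ (and likewise for the denominators kₖ):
a_0 = 7: 7/1
a_1 = 1: 8/1
a_2 = 1: 15/2

15/2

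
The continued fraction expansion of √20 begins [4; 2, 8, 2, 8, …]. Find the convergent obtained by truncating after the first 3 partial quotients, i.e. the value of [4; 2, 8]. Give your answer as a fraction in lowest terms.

76/17

Work from the innermost term outward:
Start with 8.
2 + 1/(8/1) = 2 + 1/8 = 17/8
4 + 1/(17/8) = 4 + 8/17 = 76/17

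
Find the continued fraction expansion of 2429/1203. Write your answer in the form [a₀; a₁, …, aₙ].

[2; 52, 3, 3, 2]

2429 ÷ 1203 → quotient 2, remainder 23
1203 ÷ 23 → quotient 52, remainder 7
23 ÷ 7 → quotient 3, remainder 2
7 ÷ 2 → quotient 3, remainder 1
2 ÷ 1 → quotient 2, remainder 0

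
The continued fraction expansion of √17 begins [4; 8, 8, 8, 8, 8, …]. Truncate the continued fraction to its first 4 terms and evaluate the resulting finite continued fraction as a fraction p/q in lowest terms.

Use the convergent recurrence hₖ = aₖ·hₖ₋₁ + hₖ₋₂ (and likewise for the denominators kₖ):
a_0 = 4: 4/1
a_1 = 8: 33/8
a_2 = 8: 268/65
a_3 = 8: 2177/528

2177/528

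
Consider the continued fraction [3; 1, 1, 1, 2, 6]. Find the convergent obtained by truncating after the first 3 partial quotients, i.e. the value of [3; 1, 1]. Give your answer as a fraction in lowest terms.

a_0 = 3: 3/1
a_1 = 1: 4/1
a_2 = 1: 7/2

7/2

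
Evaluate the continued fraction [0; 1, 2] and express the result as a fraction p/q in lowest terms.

2/3

a_0 = 0: 0/1
a_1 = 1: 1/1
a_2 = 2: 2/3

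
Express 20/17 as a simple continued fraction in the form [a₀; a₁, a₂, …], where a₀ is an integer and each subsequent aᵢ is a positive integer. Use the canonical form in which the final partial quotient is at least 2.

[1; 5, 1, 2]

20 ÷ 17 → quotient 1, remainder 3
17 ÷ 3 → quotient 5, remainder 2
3 ÷ 2 → quotient 1, remainder 1
2 ÷ 1 → quotient 2, remainder 0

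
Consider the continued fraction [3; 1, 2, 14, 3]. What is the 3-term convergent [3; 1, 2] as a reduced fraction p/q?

Start with 2.
1 + 1/(2/1) = 1 + 1/2 = 3/2
3 + 1/(3/2) = 3 + 2/3 = 11/3

11/3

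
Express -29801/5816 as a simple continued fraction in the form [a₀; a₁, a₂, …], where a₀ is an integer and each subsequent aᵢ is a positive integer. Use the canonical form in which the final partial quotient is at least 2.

[-6; 1, 7, 15, 48]

-29801 = -6·5816 + 5095, so a_0 = -6
5816 = 1·5095 + 721, so a_1 = 1
5095 = 7·721 + 48, so a_2 = 7
721 = 15·48 + 1, so a_3 = 15
48 = 48·1 + 0, so a_4 = 48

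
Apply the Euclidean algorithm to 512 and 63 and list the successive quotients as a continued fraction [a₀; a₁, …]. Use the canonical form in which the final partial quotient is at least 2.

512 = 8·63 + 8, so a_0 = 8
63 = 7·8 + 7, so a_1 = 7
8 = 1·7 + 1, so a_2 = 1
7 = 7·1 + 0, so a_3 = 7

[8; 7, 1, 7]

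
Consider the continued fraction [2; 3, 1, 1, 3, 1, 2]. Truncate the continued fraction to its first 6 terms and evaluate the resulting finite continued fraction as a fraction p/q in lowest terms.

73/32

Start with 1.
3 + 1/(1/1) = 3 + 1/1 = 4/1
1 + 1/(4/1) = 1 + 1/4 = 5/4
1 + 1/(5/4) = 1 + 4/5 = 9/5
3 + 1/(9/5) = 3 + 5/9 = 32/9
2 + 1/(32/9) = 2 + 9/32 = 73/32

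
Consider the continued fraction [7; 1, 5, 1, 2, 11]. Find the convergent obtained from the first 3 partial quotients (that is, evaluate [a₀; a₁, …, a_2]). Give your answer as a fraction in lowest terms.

47/6

Start with 5.
1 + 1/(5/1) = 1 + 1/5 = 6/5
7 + 1/(6/5) = 7 + 5/6 = 47/6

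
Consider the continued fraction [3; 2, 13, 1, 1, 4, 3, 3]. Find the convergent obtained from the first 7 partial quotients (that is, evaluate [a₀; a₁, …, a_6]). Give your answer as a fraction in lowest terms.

a_0 = 3: 3/1
a_1 = 2: 7/2
a_2 = 13: 94/27
a_3 = 1: 101/29
a_4 = 1: 195/56
a_5 = 4: 881/253
a_6 = 3: 2838/815

2838/815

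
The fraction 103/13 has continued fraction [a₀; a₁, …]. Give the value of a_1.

1

⌊103/13⌋ = 7, remainder 12
⌊13/12⌋ = 1, remainder 1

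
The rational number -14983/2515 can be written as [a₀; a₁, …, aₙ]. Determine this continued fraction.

[-6; 23, 1, 1, 53]

Apply division with remainder until the remainder is 0:
-14983 ÷ 2515 → quotient -6, remainder 107
2515 ÷ 107 → quotient 23, remainder 54
107 ÷ 54 → quotient 1, remainder 53
54 ÷ 53 → quotient 1, remainder 1
53 ÷ 1 → quotient 53, remainder 0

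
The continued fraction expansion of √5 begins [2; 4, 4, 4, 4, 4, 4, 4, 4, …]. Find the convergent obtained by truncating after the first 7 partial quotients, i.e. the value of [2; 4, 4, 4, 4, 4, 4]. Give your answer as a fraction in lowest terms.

Compute successive convergents:
a_0 = 2: 2/1
a_1 = 4: 9/4
a_2 = 4: 38/17
a_3 = 4: 161/72
a_4 = 4: 682/305
a_5 = 4: 2889/1292
a_6 = 4: 12238/5473

12238/5473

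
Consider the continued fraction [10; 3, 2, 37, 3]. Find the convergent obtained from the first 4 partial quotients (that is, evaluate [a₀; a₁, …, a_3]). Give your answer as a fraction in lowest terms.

2695/262

a_0 = 10: 10/1
a_1 = 3: 31/3
a_2 = 2: 72/7
a_3 = 37: 2695/262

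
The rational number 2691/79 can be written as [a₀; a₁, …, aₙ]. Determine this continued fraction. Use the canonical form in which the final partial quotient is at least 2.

[34; 15, 1, 4]

⌊2691/79⌋ = 34, remainder 5
⌊79/5⌋ = 15, remainder 4
⌊5/4⌋ = 1, remainder 1
⌊4/1⌋ = 4, remainder 0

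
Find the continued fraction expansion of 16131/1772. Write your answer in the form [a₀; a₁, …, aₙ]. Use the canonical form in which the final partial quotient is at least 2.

[9; 9, 1, 2, 6, 2, 4]

16131 ÷ 1772 → quotient 9, remainder 183
1772 ÷ 183 → quotient 9, remainder 125
183 ÷ 125 → quotient 1, remainder 58
125 ÷ 58 → quotient 2, remainder 9
58 ÷ 9 → quotient 6, remainder 4
9 ÷ 4 → quotient 2, remainder 1
4 ÷ 1 → quotient 4, remainder 0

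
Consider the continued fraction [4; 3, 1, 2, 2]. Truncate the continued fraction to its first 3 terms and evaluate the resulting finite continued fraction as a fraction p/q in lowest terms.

17/4

Start with 1.
3 + 1/(1/1) = 3 + 1/1 = 4/1
4 + 1/(4/1) = 4 + 1/4 = 17/4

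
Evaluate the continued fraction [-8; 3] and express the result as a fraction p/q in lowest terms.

-23/3

Start with 3.
-8 + 1/(3/1) = -8 + 1/3 = -23/3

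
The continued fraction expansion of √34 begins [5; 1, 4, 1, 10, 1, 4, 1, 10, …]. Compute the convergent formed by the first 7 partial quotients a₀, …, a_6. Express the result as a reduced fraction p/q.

a_0 = 5: 5/1
a_1 = 1: 6/1
a_2 = 4: 29/5
a_3 = 1: 35/6
a_4 = 10: 379/65
a_5 = 1: 414/71
a_6 = 4: 2035/349

2035/349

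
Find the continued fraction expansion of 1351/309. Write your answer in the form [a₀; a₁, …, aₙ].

Repeatedly divide and take the remainder:
1351 ÷ 309 → quotient 4, remainder 115
309 ÷ 115 → quotient 2, remainder 79
115 ÷ 79 → quotient 1, remainder 36
79 ÷ 36 → quotient 2, remainder 7
36 ÷ 7 → quotient 5, remainder 1
7 ÷ 1 → quotient 7, remainder 0

[4; 2, 1, 2, 5, 7]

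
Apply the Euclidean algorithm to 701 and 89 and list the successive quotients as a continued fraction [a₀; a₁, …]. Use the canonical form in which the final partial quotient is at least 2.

[7; 1, 7, 11]

701 = 7·89 + 78, so a_0 = 7
89 = 1·78 + 11, so a_1 = 1
78 = 7·11 + 1, so a_2 = 7
11 = 11·1 + 0, so a_3 = 11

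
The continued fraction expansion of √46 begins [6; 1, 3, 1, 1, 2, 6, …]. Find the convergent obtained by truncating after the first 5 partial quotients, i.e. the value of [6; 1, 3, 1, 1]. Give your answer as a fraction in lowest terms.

a_0 = 6: 6/1
a_1 = 1: 7/1
a_2 = 3: 27/4
a_3 = 1: 34/5
a_4 = 1: 61/9

61/9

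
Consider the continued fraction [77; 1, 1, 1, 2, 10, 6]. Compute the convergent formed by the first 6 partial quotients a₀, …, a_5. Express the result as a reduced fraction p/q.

6443/83

Use the convergent recurrence hₖ = aₖ·hₖ₋₁ + hₖ₋₂ (and likewise for the denominators kₖ):
a_0 = 77: 77/1
a_1 = 1: 78/1
a_2 = 1: 155/2
a_3 = 1: 233/3
a_4 = 2: 621/8
a_5 = 10: 6443/83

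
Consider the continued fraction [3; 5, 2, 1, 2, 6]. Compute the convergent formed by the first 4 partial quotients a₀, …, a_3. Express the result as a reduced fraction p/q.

51/16

Start with 1.
2 + 1/(1/1) = 2 + 1/1 = 3/1
5 + 1/(3/1) = 5 + 1/3 = 16/3
3 + 1/(16/3) = 3 + 3/16 = 51/16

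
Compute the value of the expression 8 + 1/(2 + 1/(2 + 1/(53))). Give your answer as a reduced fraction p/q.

2243/267

Start with 53.
2 + 1/(53/1) = 2 + 1/53 = 107/53
2 + 1/(107/53) = 2 + 53/107 = 267/107
8 + 1/(267/107) = 8 + 107/267 = 2243/267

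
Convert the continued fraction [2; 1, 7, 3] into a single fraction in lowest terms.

72/25

Start with 3.
7 + 1/(3/1) = 7 + 1/3 = 22/3
1 + 1/(22/3) = 1 + 3/22 = 25/22
2 + 1/(25/22) = 2 + 22/25 = 72/25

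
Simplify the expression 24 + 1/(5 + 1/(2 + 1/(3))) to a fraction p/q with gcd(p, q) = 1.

919/38

Start with 3.
2 + 1/(3/1) = 2 + 1/3 = 7/3
5 + 1/(7/3) = 5 + 3/7 = 38/7
24 + 1/(38/7) = 24 + 7/38 = 919/38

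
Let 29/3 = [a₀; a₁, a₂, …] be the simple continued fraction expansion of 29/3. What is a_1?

1

29 = 9·3 + 2, so a_0 = 9
3 = 1·2 + 1, so a_1 = 1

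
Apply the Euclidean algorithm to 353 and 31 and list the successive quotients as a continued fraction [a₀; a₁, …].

[11; 2, 1, 1, 2, 2]

Repeatedly divide and take the remainder:
353 ÷ 31 → quotient 11, remainder 12
31 ÷ 12 → quotient 2, remainder 7
12 ÷ 7 → quotient 1, remainder 5
7 ÷ 5 → quotient 1, remainder 2
5 ÷ 2 → quotient 2, remainder 1
2 ÷ 1 → quotient 2, remainder 0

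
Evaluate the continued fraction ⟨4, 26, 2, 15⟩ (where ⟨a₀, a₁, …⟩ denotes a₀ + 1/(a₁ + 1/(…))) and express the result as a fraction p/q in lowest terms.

3315/821

Compute successive convergents:
a_0 = 4: 4/1
a_1 = 26: 105/26
a_2 = 2: 214/53
a_3 = 15: 3315/821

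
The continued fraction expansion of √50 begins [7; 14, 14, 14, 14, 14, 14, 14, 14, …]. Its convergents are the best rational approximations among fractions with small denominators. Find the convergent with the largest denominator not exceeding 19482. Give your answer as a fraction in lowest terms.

19601/2772

List convergents until the denominator exceeds the bound:
a_0 = 7: 7/1  (≤ bound)
a_1 = 14: 99/14  (≤ bound)
a_2 = 14: 1393/197  (≤ bound)
a_3 = 14: 19601/2772  (≤ bound)
a_4 = 14: 275807/39005  (> 19482, stop)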